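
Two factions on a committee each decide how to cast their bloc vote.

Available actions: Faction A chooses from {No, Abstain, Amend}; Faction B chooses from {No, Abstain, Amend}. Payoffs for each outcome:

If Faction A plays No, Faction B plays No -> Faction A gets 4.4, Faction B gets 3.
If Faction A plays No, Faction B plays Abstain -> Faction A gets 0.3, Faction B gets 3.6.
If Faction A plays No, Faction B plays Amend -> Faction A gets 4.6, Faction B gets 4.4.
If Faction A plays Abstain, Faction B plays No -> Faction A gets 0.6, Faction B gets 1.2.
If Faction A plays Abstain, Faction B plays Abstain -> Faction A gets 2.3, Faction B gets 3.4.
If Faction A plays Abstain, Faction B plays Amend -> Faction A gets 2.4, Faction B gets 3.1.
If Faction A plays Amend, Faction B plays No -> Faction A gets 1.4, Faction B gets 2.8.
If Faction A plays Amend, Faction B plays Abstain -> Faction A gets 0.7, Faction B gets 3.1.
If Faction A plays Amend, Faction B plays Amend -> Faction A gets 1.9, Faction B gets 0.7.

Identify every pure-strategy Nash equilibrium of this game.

Check each profile: it is a Nash equilibrium iff no player can strictly gain by switching unilaterally.
(No, No): Faction B can switch to Abstain (3 → 3.6). Not NE.
(No, Abstain): Faction A can switch to Abstain (0.3 → 2.3). Not NE.
(No, Amend): Faction A gets 4.6, best alternative 2.4; Faction B gets 4.4, best alternative 3.6. No profitable deviation — NE.
(Abstain, No): Faction A can switch to No (0.6 → 4.4). Not NE.
(Abstain, Abstain): Faction A gets 2.3, best alternative 0.7; Faction B gets 3.4, best alternative 3.1. No profitable deviation — NE.
(Abstain, Amend): Faction A can switch to No (2.4 → 4.6). Not NE.
(Amend, No): Faction A can switch to No (1.4 → 4.4). Not NE.
(Amend, Abstain): Faction A can switch to Abstain (0.7 → 2.3). Not NE.
(The remaining 1 profile has a profitable deviation by the same check.)

(No, Amend) and (Abstain, Abstain)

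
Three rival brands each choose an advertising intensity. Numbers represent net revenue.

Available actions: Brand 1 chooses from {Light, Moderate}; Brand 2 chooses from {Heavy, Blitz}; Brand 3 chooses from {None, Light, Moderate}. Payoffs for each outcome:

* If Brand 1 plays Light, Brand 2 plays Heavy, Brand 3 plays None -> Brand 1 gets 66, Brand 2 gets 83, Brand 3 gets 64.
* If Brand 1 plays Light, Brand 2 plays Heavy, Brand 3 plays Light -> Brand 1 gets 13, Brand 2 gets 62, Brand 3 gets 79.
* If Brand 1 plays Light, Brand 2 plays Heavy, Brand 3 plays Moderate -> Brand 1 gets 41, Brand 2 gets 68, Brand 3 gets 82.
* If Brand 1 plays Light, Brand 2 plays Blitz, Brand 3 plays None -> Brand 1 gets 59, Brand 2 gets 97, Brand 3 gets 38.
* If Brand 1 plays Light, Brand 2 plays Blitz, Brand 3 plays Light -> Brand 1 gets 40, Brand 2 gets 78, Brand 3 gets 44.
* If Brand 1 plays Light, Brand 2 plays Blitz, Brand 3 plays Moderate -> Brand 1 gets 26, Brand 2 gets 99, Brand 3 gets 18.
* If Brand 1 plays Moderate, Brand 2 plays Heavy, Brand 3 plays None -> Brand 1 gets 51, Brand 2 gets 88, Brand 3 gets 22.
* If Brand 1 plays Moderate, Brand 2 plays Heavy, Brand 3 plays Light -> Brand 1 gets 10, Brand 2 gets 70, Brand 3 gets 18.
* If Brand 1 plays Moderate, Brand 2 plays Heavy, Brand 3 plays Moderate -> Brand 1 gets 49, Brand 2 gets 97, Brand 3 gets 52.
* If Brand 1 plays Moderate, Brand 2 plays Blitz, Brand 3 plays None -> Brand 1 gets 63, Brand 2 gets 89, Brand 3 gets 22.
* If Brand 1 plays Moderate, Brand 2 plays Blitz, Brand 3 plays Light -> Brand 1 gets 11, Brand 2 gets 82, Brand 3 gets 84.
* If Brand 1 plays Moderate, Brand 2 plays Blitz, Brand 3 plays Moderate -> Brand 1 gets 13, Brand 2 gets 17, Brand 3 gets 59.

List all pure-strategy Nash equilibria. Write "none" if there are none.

Brand 1 against (Heavy, None): payoffs 66, 51 → best response Light.
Brand 1 against (Heavy, Light): payoffs 13, 10 → best response Light.
Brand 1 against (Heavy, Moderate): payoffs 41, 49 → best response Moderate.
Brand 1 against (Blitz, None): payoffs 59, 63 → best response Moderate.
Brand 1 against (Blitz, Light): payoffs 40, 11 → best response Light.
Brand 1 against (Blitz, Moderate): payoffs 26, 13 → best response Light.
Brand 2 against (Light, None): payoffs 83, 97 → best response Blitz.
Brand 2 against (Light, Light): payoffs 62, 78 → best response Blitz.
Brand 2 against (Light, Moderate): payoffs 68, 99 → best response Blitz.
Brand 2 against (Moderate, None): payoffs 88, 89 → best response Blitz.
Brand 2 against (Moderate, Light): payoffs 70, 82 → best response Blitz.
Brand 2 against (Moderate, Moderate): payoffs 97, 17 → best response Heavy.
Brand 3 against (Light, Heavy): payoffs 64, 79, 82 → best response Moderate.
Brand 3 against (Light, Blitz): payoffs 38, 44, 18 → best response Light.
Brand 3 against (Moderate, Heavy): payoffs 22, 18, 52 → best response Moderate.
Brand 3 against (Moderate, Blitz): payoffs 22, 84, 59 → best response Light.
Mutual best responses: (Light, Blitz, Light); (Moderate, Heavy, Moderate).

The pure Nash equilibria are (Light, Blitz, Light) and (Moderate, Heavy, Moderate).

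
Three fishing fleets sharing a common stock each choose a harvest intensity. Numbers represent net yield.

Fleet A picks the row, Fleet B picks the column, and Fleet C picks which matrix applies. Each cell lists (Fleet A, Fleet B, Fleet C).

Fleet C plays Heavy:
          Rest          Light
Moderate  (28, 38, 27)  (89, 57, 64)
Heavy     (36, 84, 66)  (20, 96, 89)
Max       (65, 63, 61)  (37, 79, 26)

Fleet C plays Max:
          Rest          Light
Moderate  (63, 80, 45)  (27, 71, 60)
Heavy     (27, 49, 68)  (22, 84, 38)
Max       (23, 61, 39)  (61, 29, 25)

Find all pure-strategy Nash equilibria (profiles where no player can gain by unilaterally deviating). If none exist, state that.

Mark each player's best response to every combination of opponents' strategies; a profile where every player is best-responding is a pure Nash equilibrium.
Fleet A against (Rest, Heavy): payoffs 28, 36, 65 → best response Max.
Fleet A against (Rest, Max): payoffs 63, 27, 23 → best response Moderate.
Fleet A against (Light, Heavy): payoffs 89, 20, 37 → best response Moderate.
Fleet A against (Light, Max): payoffs 27, 22, 61 → best response Max.
Fleet B against (Moderate, Heavy): payoffs 38, 57 → best response Light.
Fleet B against (Moderate, Max): payoffs 80, 71 → best response Rest.
Fleet B against (Heavy, Heavy): payoffs 84, 96 → best response Light.
Fleet B against (Heavy, Max): payoffs 49, 84 → best response Light.
Fleet B against (Max, Heavy): payoffs 63, 79 → best response Light.
Fleet B against (Max, Max): payoffs 61, 29 → best response Rest.
Fleet C against (Moderate, Rest): payoffs 27, 45 → best response Max.
Fleet C against (Moderate, Light): payoffs 64, 60 → best response Heavy.
Fleet C against (Heavy, Rest): payoffs 66, 68 → best response Max.
Fleet C against (Heavy, Light): payoffs 89, 38 → best response Heavy.
Fleet C against (Max, Rest): payoffs 61, 39 → best response Heavy.
Fleet C against (Max, Light): payoffs 26, 25 → best response Heavy.
Mutual best responses: (Moderate, Rest, Max); (Moderate, Light, Heavy).

(Moderate, Rest, Max); (Moderate, Light, Heavy)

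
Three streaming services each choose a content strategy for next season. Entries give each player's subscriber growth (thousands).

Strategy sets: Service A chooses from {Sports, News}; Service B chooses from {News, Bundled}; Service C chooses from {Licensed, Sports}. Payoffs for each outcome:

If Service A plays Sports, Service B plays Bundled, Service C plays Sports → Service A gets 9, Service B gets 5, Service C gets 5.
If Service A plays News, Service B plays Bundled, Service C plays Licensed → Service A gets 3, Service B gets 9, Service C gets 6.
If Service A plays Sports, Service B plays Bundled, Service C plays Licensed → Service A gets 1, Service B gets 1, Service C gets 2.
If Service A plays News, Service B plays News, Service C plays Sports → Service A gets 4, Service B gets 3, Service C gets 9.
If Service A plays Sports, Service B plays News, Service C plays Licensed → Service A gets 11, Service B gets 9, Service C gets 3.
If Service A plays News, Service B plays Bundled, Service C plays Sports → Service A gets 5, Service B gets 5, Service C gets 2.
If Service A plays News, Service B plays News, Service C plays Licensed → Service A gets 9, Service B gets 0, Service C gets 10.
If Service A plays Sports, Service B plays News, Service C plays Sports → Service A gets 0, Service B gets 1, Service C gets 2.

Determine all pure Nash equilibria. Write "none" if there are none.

Service A against (News, Licensed): payoffs 11, 9 → best response Sports.
Service A against (News, Sports): payoffs 0, 4 → best response News.
Service A against (Bundled, Licensed): payoffs 1, 3 → best response News.
Service A against (Bundled, Sports): payoffs 9, 5 → best response Sports.
Service B against (Sports, Licensed): payoffs 9, 1 → best response News.
Service B against (Sports, Sports): payoffs 1, 5 → best response Bundled.
Service B against (News, Licensed): payoffs 0, 9 → best response Bundled.
Service B against (News, Sports): payoffs 3, 5 → best response Bundled.
Service C against (Sports, News): payoffs 3, 2 → best response Licensed.
Service C against (Sports, Bundled): payoffs 2, 5 → best response Sports.
Service C against (News, News): payoffs 10, 9 → best response Licensed.
Service C against (News, Bundled): payoffs 6, 2 → best response Licensed.
Mutual best responses: (Sports, News, Licensed); (Sports, Bundled, Sports); (News, Bundled, Licensed).

(Sports, News, Licensed) and (Sports, Bundled, Sports) and (News, Bundled, Licensed)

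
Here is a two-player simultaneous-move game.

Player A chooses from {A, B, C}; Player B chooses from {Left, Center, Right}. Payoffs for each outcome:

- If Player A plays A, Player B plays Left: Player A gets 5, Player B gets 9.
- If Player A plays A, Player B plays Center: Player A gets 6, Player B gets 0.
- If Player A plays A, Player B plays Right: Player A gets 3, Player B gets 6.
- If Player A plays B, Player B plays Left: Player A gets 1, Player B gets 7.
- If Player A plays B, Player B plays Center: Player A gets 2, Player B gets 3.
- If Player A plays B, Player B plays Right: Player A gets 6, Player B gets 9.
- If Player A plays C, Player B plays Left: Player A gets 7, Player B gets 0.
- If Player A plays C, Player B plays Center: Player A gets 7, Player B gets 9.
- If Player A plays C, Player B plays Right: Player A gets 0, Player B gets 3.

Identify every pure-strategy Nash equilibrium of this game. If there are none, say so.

(B, Right); (C, Center)

(A, Left): Player A can switch to C (5 → 7). Not NE.
(A, Center): Player A can switch to C (6 → 7). Not NE.
(A, Right): Player A can switch to B (3 → 6). Not NE.
(B, Left): Player A can switch to A (1 → 5). Not NE.
(B, Center): Player A can switch to A (2 → 6). Not NE.
(B, Right): Player A gets 6, best alternative 3; Player B gets 9, best alternative 7. No profitable deviation — NE.
(C, Left): Player B can switch to Center (0 → 9). Not NE.
(C, Center): Player A gets 7, best alternative 6; Player B gets 9, best alternative 3. No profitable deviation — NE.
(The remaining 1 profile has a profitable deviation by the same check.)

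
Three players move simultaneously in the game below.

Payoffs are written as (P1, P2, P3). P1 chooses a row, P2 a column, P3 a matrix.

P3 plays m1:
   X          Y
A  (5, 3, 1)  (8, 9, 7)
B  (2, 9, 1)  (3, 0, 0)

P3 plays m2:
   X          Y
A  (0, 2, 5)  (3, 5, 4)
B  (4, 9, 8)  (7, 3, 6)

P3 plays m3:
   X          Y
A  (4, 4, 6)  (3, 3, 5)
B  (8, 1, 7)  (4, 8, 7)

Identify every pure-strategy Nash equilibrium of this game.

(A, X, m1): P2 can switch to Y (3 → 9). Not NE.
(A, X, m2): P1 can switch to B (0 → 4). Not NE.
(A, X, m3): P1 can switch to B (4 → 8). Not NE.
(A, Y, m1): P1 gets 8, best alternative 3; P2 gets 9, best alternative 3; P3 gets 7, best alternative 5. No profitable deviation — NE.
(A, Y, m2): P1 can switch to B (3 → 7). Not NE.
(A, Y, m3): P1 can switch to B (3 → 4). Not NE.
(B, X, m1): P1 can switch to A (2 → 5). Not NE.
(B, X, m2): P1 gets 4, best alternative 0; P2 gets 9, best alternative 3; P3 gets 8, best alternative 7. No profitable deviation — NE.
(B, X, m3): P2 can switch to Y (1 → 8). Not NE.
(B, Y, m1): P1 can switch to A (3 → 8). Not NE.
(B, Y, m2): P2 can switch to X (3 → 9). Not NE.
(B, Y, m3): P1 gets 4, best alternative 3; P2 gets 8, best alternative 1; P3 gets 7, best alternative 6. No profitable deviation — NE.

Pure-strategy Nash equilibria: (A, Y, m1) and (B, X, m2) and (B, Y, m3)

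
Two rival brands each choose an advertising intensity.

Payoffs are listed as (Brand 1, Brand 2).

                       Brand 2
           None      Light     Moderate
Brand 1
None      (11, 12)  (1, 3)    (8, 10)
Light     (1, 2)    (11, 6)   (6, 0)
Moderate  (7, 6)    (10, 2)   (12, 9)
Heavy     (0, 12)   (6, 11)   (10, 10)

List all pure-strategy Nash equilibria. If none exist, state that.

The pure Nash equilibria are (None, None), (Light, Light), (Moderate, Moderate).

Brand 1 against None: payoffs 11, 1, 7, 0 → best response None.
Brand 1 against Light: payoffs 1, 11, 10, 6 → best response Light.
Brand 1 against Moderate: payoffs 8, 6, 12, 10 → best response Moderate.
Brand 2 against None: payoffs 12, 3, 10 → best response None.
Brand 2 against Light: payoffs 2, 6, 0 → best response Light.
Brand 2 against Moderate: payoffs 6, 2, 9 → best response Moderate.
Brand 2 against Heavy: payoffs 12, 11, 10 → best response None.
Mutual best responses: (None, None); (Light, Light); (Moderate, Moderate).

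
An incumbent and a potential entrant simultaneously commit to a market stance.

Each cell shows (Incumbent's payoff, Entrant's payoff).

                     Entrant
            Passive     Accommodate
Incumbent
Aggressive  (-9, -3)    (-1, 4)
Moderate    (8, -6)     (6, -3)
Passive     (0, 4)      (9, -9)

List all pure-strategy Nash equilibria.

none

(Aggressive, Passive): Incumbent can switch to Moderate (-9 → 8). Not NE.
(Aggressive, Accommodate): Incumbent can switch to Moderate (-1 → 6). Not NE.
(Moderate, Passive): Entrant can switch to Accommodate (-6 → -3). Not NE.
(Moderate, Accommodate): Incumbent can switch to Passive (6 → 9). Not NE.
(Passive, Passive): Incumbent can switch to Moderate (0 → 8). Not NE.
(Passive, Accommodate): Entrant can switch to Passive (-9 → 4). Not NE.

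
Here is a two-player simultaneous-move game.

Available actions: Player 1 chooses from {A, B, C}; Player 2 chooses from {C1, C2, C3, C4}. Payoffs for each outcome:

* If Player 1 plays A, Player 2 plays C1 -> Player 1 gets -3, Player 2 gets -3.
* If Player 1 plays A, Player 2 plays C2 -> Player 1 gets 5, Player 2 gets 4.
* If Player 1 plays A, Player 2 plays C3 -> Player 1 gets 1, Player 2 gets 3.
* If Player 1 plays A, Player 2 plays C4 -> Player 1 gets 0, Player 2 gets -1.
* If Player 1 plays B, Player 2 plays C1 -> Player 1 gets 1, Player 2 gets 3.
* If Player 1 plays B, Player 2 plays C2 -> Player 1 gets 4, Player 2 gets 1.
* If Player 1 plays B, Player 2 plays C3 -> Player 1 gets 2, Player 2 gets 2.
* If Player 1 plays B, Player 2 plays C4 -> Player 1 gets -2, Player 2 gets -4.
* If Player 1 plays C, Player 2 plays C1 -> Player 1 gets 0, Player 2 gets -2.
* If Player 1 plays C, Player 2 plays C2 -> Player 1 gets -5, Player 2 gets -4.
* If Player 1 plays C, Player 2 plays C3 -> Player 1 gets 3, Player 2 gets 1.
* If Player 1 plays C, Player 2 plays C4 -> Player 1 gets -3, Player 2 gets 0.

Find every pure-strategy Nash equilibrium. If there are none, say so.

Pure-strategy Nash equilibria: (A, C2); (B, C1); (C, C3)

For each player, find the best response to each opponent profile; mutual best responses are the pure NE.
Player 1 against C1: payoffs -3, 1, 0 → best response B.
Player 1 against C2: payoffs 5, 4, -5 → best response A.
Player 1 against C3: payoffs 1, 2, 3 → best response C.
Player 1 against C4: payoffs 0, -2, -3 → best response A.
Player 2 against A: payoffs -3, 4, 3, -1 → best response C2.
Player 2 against B: payoffs 3, 1, 2, -4 → best response C1.
Player 2 against C: payoffs -2, -4, 1, 0 → best response C3.
Mutual best responses: (A, C2); (B, C1); (C, C3).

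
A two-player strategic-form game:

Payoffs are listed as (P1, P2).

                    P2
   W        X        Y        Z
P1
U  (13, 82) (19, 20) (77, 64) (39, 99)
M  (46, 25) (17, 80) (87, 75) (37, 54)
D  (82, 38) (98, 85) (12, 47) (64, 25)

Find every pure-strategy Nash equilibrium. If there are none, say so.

P1 against W: payoffs 13, 46, 82 → best response D.
P1 against X: payoffs 19, 17, 98 → best response D.
P1 against Y: payoffs 77, 87, 12 → best response M.
P1 against Z: payoffs 39, 37, 64 → best response D.
P2 against U: payoffs 82, 20, 64, 99 → best response Z.
P2 against M: payoffs 25, 80, 75, 54 → best response X.
P2 against D: payoffs 38, 85, 47, 25 → best response X.
Mutual best responses: (D, X).

The unique pure-strategy Nash equilibrium is (D, X).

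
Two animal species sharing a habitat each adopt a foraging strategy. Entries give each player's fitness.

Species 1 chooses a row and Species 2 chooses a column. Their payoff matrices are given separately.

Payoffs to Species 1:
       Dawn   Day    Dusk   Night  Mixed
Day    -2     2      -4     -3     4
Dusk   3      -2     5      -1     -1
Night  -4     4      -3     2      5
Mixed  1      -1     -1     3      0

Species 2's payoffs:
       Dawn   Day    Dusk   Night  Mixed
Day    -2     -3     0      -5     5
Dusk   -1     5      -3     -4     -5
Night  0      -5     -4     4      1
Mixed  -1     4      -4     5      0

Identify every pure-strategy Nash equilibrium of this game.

The unique pure-strategy Nash equilibrium is (Mixed, Night).

Check each profile: it is a Nash equilibrium iff no player can strictly gain by switching unilaterally.
(Day, Dawn): Species 1 can switch to Dusk (-2 → 3). Not NE.
(Day, Day): Species 1 can switch to Night (2 → 4). Not NE.
(Day, Dusk): Species 1 can switch to Dusk (-4 → 5). Not NE.
(Day, Night): Species 1 can switch to Dusk (-3 → -1). Not NE.
(Day, Mixed): Species 1 can switch to Night (4 → 5). Not NE.
(Dusk, Dawn): Species 2 can switch to Day (-1 → 5). Not NE.
(Mixed, Night): Species 1 gets 3, best alternative 2; Species 2 gets 5, best alternative 4. No profitable deviation — NE.
(The remaining 13 profiles each have a profitable deviation by the same check.)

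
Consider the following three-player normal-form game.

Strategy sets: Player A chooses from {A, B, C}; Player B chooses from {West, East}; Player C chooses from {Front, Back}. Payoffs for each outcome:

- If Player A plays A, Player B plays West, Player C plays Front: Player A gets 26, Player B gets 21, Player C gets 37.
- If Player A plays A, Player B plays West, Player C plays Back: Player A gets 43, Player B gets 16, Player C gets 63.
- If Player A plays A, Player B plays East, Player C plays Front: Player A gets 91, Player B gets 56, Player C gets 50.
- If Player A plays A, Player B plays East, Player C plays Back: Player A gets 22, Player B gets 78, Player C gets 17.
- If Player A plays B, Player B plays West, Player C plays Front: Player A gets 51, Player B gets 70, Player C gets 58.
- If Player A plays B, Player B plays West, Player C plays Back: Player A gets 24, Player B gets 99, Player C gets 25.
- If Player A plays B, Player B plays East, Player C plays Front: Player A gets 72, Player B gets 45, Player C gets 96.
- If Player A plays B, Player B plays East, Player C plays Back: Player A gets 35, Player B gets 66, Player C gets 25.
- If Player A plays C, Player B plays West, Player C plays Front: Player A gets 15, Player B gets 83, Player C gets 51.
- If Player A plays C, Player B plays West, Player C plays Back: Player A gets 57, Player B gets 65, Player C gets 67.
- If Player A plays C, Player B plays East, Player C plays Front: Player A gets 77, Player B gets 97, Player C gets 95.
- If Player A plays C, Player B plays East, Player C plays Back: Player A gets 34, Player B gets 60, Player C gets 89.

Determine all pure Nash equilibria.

(A, West, Front): Player A can switch to B (26 → 51). Not NE.
(A, West, Back): Player A can switch to C (43 → 57). Not NE.
(A, East, Front): Player A gets 91, best alternative 77; Player B gets 56, best alternative 21; Player C gets 50, best alternative 17. No profitable deviation — NE.
(A, East, Back): Player A can switch to B (22 → 35). Not NE.
(B, West, Front): Player A gets 51, best alternative 26; Player B gets 70, best alternative 45; Player C gets 58, best alternative 25. No profitable deviation — NE.
(B, West, Back): Player A can switch to A (24 → 43). Not NE.
(B, East, Front): Player A can switch to A (72 → 91). Not NE.
(B, East, Back): Player B can switch to West (66 → 99). Not NE.
(C, West, Back): Player A gets 57, best alternative 43; Player B gets 65, best alternative 60; Player C gets 67, best alternative 51. No profitable deviation — NE.
(The remaining 3 profiles each have a profitable deviation by the same check.)

(A, East, Front) and (B, West, Front) and (C, West, Back)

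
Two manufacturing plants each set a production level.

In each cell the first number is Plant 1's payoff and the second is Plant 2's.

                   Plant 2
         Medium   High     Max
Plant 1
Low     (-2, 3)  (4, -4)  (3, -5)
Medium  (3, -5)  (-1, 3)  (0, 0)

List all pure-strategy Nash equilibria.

There is no pure-strategy Nash equilibrium.

(Low, Medium): Plant 1 can switch to Medium (-2 → 3). Not NE.
(Low, High): Plant 2 can switch to Medium (-4 → 3). Not NE.
(Low, Max): Plant 2 can switch to Medium (-5 → 3). Not NE.
(Medium, Medium): Plant 2 can switch to High (-5 → 3). Not NE.
(Medium, High): Plant 1 can switch to Low (-1 → 4). Not NE.
(Medium, Max): Plant 1 can switch to Low (0 → 3). Not NE.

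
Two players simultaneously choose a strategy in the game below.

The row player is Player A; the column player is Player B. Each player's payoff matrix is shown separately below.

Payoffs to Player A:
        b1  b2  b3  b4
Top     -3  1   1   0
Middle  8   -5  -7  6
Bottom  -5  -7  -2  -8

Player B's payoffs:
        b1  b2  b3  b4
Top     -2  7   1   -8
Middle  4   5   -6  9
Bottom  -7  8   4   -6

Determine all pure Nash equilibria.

Player A against b1: payoffs -3, 8, -5 → best response Middle.
Player A against b2: payoffs 1, -5, -7 → best response Top.
Player A against b3: payoffs 1, -7, -2 → best response Top.
Player A against b4: payoffs 0, 6, -8 → best response Middle.
Player B against Top: payoffs -2, 7, 1, -8 → best response b2.
Player B against Middle: payoffs 4, 5, -6, 9 → best response b4.
Player B against Bottom: payoffs -7, 8, 4, -6 → best response b2.
Mutual best responses: (Top, b2); (Middle, b4).

(Top, b2) and (Middle, b4)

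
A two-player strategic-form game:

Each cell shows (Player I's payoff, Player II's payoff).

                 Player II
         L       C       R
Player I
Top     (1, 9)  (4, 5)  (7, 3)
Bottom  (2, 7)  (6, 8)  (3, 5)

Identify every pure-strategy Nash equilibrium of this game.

(Bottom, C)

Player I against L: payoffs 1, 2 → best response Bottom.
Player I against C: payoffs 4, 6 → best response Bottom.
Player I against R: payoffs 7, 3 → best response Top.
Player II against Top: payoffs 9, 5, 3 → best response L.
Player II against Bottom: payoffs 7, 8, 5 → best response C.
Mutual best responses: (Bottom, C).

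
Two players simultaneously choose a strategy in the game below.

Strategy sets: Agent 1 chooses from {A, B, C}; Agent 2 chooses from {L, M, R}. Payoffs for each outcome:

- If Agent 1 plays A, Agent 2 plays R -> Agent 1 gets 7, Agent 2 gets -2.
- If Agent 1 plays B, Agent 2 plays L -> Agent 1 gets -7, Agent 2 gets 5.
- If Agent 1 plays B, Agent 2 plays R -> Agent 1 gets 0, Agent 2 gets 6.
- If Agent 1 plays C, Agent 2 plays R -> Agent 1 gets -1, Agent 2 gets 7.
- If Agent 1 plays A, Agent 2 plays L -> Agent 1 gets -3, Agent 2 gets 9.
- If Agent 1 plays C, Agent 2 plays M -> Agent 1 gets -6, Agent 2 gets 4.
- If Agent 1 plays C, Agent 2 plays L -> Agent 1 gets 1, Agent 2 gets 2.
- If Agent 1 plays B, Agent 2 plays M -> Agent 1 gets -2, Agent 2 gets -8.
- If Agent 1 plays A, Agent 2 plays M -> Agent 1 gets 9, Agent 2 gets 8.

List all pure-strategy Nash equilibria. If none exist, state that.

(A, L): Agent 1 can switch to C (-3 → 1). Not NE.
(A, M): Agent 2 can switch to L (8 → 9). Not NE.
(A, R): Agent 2 can switch to L (-2 → 9). Not NE.
(B, L): Agent 1 can switch to A (-7 → -3). Not NE.
(B, M): Agent 1 can switch to A (-2 → 9). Not NE.
(B, R): Agent 1 can switch to A (0 → 7). Not NE.
(C, L): Agent 2 can switch to M (2 → 4). Not NE.
(C, M): Agent 1 can switch to A (-6 → 9). Not NE.
(C, R): Agent 1 can switch to A (-1 → 7). Not NE.

This game has no pure Nash equilibrium.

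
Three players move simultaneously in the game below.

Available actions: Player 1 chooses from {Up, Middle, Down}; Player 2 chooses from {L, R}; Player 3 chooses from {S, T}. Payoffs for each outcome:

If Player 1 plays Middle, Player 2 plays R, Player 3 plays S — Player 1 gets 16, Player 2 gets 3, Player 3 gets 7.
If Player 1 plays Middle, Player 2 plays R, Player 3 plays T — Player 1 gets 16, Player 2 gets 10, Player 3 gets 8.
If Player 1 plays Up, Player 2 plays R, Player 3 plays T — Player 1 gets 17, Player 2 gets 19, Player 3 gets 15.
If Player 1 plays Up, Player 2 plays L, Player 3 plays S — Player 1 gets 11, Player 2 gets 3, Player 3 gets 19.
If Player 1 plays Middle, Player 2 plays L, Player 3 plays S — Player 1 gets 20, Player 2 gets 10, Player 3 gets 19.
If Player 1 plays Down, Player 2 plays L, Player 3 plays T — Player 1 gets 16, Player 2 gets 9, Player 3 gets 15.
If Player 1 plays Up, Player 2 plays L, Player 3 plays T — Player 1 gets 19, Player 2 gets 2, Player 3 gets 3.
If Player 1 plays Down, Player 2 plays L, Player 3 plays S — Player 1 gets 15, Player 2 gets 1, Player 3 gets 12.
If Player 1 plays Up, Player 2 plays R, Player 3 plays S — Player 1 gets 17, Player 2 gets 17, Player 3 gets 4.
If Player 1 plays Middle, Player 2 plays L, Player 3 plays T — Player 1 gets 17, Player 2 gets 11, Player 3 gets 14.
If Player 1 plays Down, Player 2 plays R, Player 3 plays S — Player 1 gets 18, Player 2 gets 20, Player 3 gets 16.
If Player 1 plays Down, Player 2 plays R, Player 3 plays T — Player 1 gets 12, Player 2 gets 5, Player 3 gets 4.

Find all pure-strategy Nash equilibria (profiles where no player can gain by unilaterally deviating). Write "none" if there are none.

Check each profile: it is a Nash equilibrium iff no player can strictly gain by switching unilaterally.
(Up, L, S): Player 1 can switch to Middle (11 → 20). Not NE.
(Up, L, T): Player 2 can switch to R (2 → 19). Not NE.
(Up, R, S): Player 1 can switch to Down (17 → 18). Not NE.
(Up, R, T): Player 1 gets 17, best alternative 16; Player 2 gets 19, best alternative 2; Player 3 gets 15, best alternative 4. No profitable deviation — NE.
(Middle, L, S): Player 1 gets 20, best alternative 15; Player 2 gets 10, best alternative 3; Player 3 gets 19, best alternative 14. No profitable deviation — NE.
(Middle, L, T): Player 1 can switch to Up (17 → 19). Not NE.
(Middle, R, S): Player 1 can switch to Up (16 → 17). Not NE.
(Middle, R, T): Player 1 can switch to Up (16 → 17). Not NE.
(Down, L, S): Player 1 can switch to Middle (15 → 20). Not NE.
(Down, L, T): Player 1 can switch to Up (16 → 19). Not NE.
(Down, R, S): Player 1 gets 18, best alternative 17; Player 2 gets 20, best alternative 1; Player 3 gets 16, best alternative 4. No profitable deviation — NE.
(Down, R, T): Player 1 can switch to Up (12 → 17). Not NE.

The pure Nash equilibria are (Up, R, T) and (Middle, L, S) and (Down, R, S).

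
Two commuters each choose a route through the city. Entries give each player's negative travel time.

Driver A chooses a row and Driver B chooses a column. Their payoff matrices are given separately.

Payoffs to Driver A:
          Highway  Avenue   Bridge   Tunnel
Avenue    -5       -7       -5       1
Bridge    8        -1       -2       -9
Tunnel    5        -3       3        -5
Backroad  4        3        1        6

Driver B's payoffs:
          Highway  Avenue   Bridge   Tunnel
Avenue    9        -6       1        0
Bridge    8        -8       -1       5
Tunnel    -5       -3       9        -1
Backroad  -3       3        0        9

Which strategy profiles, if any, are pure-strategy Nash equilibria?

Pure-strategy Nash equilibria: (Bridge, Highway); (Tunnel, Bridge); (Backroad, Tunnel)

Driver A against Highway: payoffs -5, 8, 5, 4 → best response Bridge.
Driver A against Avenue: payoffs -7, -1, -3, 3 → best response Backroad.
Driver A against Bridge: payoffs -5, -2, 3, 1 → best response Tunnel.
Driver A against Tunnel: payoffs 1, -9, -5, 6 → best response Backroad.
Driver B against Avenue: payoffs 9, -6, 1, 0 → best response Highway.
Driver B against Bridge: payoffs 8, -8, -1, 5 → best response Highway.
Driver B against Tunnel: payoffs -5, -3, 9, -1 → best response Bridge.
Driver B against Backroad: payoffs -3, 3, 0, 9 → best response Tunnel.
Mutual best responses: (Bridge, Highway); (Tunnel, Bridge); (Backroad, Tunnel).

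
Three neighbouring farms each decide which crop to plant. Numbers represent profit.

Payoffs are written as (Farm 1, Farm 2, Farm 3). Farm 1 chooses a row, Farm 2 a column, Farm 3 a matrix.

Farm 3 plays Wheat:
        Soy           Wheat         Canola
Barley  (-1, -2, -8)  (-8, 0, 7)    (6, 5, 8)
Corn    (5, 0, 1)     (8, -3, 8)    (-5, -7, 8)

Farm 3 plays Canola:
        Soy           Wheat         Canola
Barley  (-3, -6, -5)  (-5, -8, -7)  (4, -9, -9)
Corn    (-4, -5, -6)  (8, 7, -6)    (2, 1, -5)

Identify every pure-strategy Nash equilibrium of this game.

(Barley, Soy, Wheat): Farm 1 can switch to Corn (-1 → 5). Not NE.
(Barley, Soy, Canola): Farm 1 gets -3, best alternative -4; Farm 2 gets -6, best alternative -8; Farm 3 gets -5, best alternative -8. No profitable deviation — NE.
(Barley, Wheat, Wheat): Farm 1 can switch to Corn (-8 → 8). Not NE.
(Barley, Wheat, Canola): Farm 1 can switch to Corn (-5 → 8). Not NE.
(Barley, Canola, Wheat): Farm 1 gets 6, best alternative -5; Farm 2 gets 5, best alternative 0; Farm 3 gets 8, best alternative -9. No profitable deviation — NE.
(Barley, Canola, Canola): Farm 2 can switch to Soy (-9 → -6). Not NE.
(Corn, Soy, Wheat): Farm 1 gets 5, best alternative -1; Farm 2 gets 0, best alternative -3; Farm 3 gets 1, best alternative -6. No profitable deviation — NE.
(Corn, Soy, Canola): Farm 1 can switch to Barley (-4 → -3). Not NE.
(Corn, Wheat, Wheat): Farm 2 can switch to Soy (-3 → 0). Not NE.
(Corn, Wheat, Canola): Farm 3 can switch to Wheat (-6 → 8). Not NE.
(Corn, Canola, Wheat): Farm 1 can switch to Barley (-5 → 6). Not NE.
(Corn, Canola, Canola): Farm 1 can switch to Barley (2 → 4). Not NE.

(Barley, Soy, Canola), (Barley, Canola, Wheat), (Corn, Soy, Wheat)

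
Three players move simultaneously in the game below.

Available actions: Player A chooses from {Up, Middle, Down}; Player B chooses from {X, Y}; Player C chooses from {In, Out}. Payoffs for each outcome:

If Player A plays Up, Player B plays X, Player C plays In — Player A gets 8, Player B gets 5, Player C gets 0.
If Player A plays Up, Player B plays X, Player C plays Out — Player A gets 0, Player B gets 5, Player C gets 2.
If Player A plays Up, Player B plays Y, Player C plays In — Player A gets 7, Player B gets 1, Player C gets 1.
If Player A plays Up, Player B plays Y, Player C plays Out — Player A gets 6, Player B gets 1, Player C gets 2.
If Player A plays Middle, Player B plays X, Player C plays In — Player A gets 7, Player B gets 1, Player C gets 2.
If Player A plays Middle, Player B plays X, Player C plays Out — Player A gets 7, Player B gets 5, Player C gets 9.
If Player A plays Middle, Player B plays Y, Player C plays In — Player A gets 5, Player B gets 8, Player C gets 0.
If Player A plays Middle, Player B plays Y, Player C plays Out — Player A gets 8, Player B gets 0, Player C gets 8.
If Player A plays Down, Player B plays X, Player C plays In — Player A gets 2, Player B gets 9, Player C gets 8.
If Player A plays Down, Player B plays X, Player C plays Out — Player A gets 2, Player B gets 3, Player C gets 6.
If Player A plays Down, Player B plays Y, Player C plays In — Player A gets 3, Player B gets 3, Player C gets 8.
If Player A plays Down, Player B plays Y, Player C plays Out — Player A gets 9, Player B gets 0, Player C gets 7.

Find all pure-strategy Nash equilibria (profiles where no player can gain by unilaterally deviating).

Pure NE: (Middle, X, Out)

For each strategy profile, look for a profitable unilateral deviation.
(Up, X, In): Player C can switch to Out (0 → 2). Not NE.
(Up, X, Out): Player A can switch to Middle (0 → 7). Not NE.
(Up, Y, In): Player B can switch to X (1 → 5). Not NE.
(Up, Y, Out): Player A can switch to Middle (6 → 8). Not NE.
(Middle, X, In): Player A can switch to Up (7 → 8). Not NE.
(Middle, X, Out): Player A gets 7, best alternative 2; Player B gets 5, best alternative 0; Player C gets 9, best alternative 2. No profitable deviation — NE.
(Middle, Y, In): Player A can switch to Up (5 → 7). Not NE.
(Middle, Y, Out): Player A can switch to Down (8 → 9). Not NE.
(Down, X, In): Player A can switch to Up (2 → 8). Not NE.
(Down, X, Out): Player A can switch to Middle (2 → 7). Not NE.
(Down, Y, In): Player A can switch to Up (3 → 7). Not NE.
(The remaining 1 profile has a profitable deviation by the same check.)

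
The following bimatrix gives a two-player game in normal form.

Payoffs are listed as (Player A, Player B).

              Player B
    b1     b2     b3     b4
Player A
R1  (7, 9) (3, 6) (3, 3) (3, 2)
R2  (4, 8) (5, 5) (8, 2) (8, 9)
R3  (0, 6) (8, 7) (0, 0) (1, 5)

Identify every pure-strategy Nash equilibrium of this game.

Mark each player's best response to every combination of opponents' strategies; a profile where every player is best-responding is a pure Nash equilibrium.
Player A against b1: payoffs 7, 4, 0 → best response R1.
Player A against b2: payoffs 3, 5, 8 → best response R3.
Player A against b3: payoffs 3, 8, 0 → best response R2.
Player A against b4: payoffs 3, 8, 1 → best response R2.
Player B against R1: payoffs 9, 6, 3, 2 → best response b1.
Player B against R2: payoffs 8, 5, 2, 9 → best response b4.
Player B against R3: payoffs 6, 7, 0, 5 → best response b2.
Mutual best responses: (R1, b1); (R2, b4); (R3, b2).

The pure Nash equilibria are (R1, b1) and (R2, b4) and (R3, b2).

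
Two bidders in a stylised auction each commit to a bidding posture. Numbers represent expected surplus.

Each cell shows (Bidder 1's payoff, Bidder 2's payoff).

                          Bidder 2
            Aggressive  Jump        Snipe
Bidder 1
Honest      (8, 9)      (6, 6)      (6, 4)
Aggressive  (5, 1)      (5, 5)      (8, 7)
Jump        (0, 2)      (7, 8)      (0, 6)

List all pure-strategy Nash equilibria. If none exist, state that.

For each player, find the best response to each opponent profile; mutual best responses are the pure NE.
Bidder 1 against Aggressive: payoffs 8, 5, 0 → best response Honest.
Bidder 1 against Jump: payoffs 6, 5, 7 → best response Jump.
Bidder 1 against Snipe: payoffs 6, 8, 0 → best response Aggressive.
Bidder 2 against Honest: payoffs 9, 6, 4 → best response Aggressive.
Bidder 2 against Aggressive: payoffs 1, 5, 7 → best response Snipe.
Bidder 2 against Jump: payoffs 2, 8, 6 → best response Jump.
Mutual best responses: (Honest, Aggressive); (Aggressive, Snipe); (Jump, Jump).

Pure-strategy Nash equilibria: (Honest, Aggressive) and (Aggressive, Snipe) and (Jump, Jump)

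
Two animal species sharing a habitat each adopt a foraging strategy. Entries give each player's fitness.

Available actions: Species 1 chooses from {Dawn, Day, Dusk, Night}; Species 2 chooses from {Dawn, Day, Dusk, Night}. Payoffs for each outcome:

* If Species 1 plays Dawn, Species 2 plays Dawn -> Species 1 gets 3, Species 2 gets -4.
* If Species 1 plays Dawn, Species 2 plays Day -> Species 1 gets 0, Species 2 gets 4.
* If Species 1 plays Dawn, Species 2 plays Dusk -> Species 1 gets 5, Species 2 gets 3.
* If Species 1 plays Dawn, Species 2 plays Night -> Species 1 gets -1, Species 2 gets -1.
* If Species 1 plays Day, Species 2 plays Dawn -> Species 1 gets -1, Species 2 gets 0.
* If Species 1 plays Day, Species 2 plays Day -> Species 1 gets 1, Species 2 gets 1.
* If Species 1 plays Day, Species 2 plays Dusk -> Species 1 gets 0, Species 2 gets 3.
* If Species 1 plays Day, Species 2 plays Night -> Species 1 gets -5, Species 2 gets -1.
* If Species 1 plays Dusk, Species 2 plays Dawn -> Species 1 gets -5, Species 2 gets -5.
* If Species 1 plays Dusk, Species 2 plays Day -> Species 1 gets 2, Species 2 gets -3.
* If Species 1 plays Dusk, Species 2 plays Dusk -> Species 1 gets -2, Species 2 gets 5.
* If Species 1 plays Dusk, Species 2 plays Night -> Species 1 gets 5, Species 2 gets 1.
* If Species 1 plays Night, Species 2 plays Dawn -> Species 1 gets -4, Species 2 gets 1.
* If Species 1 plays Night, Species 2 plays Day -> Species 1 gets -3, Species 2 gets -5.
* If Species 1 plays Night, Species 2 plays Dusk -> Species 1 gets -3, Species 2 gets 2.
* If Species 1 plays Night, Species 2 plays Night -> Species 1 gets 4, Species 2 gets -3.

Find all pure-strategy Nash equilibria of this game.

For each strategy profile, look for a profitable unilateral deviation.
(Dawn, Dawn): Species 2 can switch to Day (-4 → 4). Not NE.
(Dawn, Day): Species 1 can switch to Day (0 → 1). Not NE.
(Dawn, Dusk): Species 2 can switch to Day (3 → 4). Not NE.
(Dawn, Night): Species 1 can switch to Dusk (-1 → 5). Not NE.
(Day, Dawn): Species 1 can switch to Dawn (-1 → 3). Not NE.
(Day, Day): Species 1 can switch to Dusk (1 → 2). Not NE.
(Day, Dusk): Species 1 can switch to Dawn (0 → 5). Not NE.
(Day, Night): Species 1 can switch to Dawn (-5 → -1). Not NE.
(Dusk, Dawn): Species 1 can switch to Dawn (-5 → 3). Not NE.
(Dusk, Day): Species 2 can switch to Dusk (-3 → 5). Not NE.
(The remaining 6 profiles each have a profitable deviation by the same check.)

This game has no pure Nash equilibrium.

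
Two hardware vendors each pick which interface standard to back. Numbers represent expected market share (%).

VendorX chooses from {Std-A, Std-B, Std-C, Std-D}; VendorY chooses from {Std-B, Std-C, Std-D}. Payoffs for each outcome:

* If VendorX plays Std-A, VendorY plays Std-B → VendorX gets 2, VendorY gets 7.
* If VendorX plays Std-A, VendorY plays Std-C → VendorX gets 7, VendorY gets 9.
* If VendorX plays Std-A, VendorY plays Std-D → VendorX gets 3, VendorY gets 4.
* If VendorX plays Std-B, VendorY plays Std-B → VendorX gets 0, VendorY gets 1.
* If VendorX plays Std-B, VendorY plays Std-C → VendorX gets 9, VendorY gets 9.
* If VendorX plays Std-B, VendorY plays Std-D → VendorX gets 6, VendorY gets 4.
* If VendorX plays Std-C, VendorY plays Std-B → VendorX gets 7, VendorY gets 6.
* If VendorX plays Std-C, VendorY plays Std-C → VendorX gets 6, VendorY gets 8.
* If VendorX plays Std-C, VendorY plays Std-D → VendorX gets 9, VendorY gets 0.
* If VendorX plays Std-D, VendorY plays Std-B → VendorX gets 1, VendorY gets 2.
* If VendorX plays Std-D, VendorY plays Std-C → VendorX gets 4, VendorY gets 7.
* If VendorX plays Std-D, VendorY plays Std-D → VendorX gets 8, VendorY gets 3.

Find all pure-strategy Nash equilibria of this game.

(Std-A, Std-B): VendorX can switch to Std-C (2 → 7). Not NE.
(Std-A, Std-C): VendorX can switch to Std-B (7 → 9). Not NE.
(Std-A, Std-D): VendorX can switch to Std-B (3 → 6). Not NE.
(Std-B, Std-B): VendorX can switch to Std-A (0 → 2). Not NE.
(Std-B, Std-C): VendorX gets 9, best alternative 7; VendorY gets 9, best alternative 4. No profitable deviation — NE.
(Std-B, Std-D): VendorX can switch to Std-C (6 → 9). Not NE.
(Std-C, Std-B): VendorY can switch to Std-C (6 → 8). Not NE.
(Std-C, Std-C): VendorX can switch to Std-A (6 → 7). Not NE.
(Std-C, Std-D): VendorY can switch to Std-B (0 → 6). Not NE.
(Std-D, Std-B): VendorX can switch to Std-A (1 → 2). Not NE.
(Std-D, Std-C): VendorX can switch to Std-A (4 → 7). Not NE.
(The remaining 1 profile has a profitable deviation by the same check.)

Pure NE: (Std-B, Std-C)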